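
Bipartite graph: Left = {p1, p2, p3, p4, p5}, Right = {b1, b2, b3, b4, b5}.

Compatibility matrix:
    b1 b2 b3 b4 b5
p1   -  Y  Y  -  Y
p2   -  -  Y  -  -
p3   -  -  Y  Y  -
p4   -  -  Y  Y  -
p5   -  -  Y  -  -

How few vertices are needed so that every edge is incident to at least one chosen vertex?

{p1, b3, b4} is a vertex cover of size 3: every edge has an endpoint in this set.
No smaller cover exists because p1–b2, p2–b3, p3–b4 is a matching of size 3, and a cover must include an endpoint of each of these disjoint edges (König's theorem).

3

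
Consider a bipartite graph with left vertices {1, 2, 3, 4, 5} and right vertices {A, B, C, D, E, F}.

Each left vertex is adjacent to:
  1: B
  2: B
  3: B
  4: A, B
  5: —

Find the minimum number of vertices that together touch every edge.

A maximum matching has 2 edges (e.g. 1–B, 4–A).
By König's theorem the minimum vertex cover has the same size. One such cover is {4, B}.

2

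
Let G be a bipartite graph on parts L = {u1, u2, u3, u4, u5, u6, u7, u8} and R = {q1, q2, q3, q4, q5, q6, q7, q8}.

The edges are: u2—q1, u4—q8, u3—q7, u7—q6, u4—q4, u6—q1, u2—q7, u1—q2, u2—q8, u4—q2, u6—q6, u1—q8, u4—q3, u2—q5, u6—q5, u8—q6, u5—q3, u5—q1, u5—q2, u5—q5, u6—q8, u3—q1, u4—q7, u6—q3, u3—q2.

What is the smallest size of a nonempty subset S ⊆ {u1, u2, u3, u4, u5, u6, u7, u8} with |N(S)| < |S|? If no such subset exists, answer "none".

2

Take S = {u7, u8}. Its neighbourhood is {q6}, so |N(S)| = 1 < |S| = 2.
No single vertex violates Hall's condition since each has at least one neighbour, so 2 is the minimum.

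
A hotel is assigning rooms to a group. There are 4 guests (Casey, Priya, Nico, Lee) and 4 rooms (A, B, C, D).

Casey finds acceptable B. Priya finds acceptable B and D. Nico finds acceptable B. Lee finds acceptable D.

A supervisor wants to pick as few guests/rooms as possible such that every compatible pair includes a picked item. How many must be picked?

A maximum matching has 2 edges (e.g. Casey–B, Priya–D).
By König's theorem the minimum vertex cover has the same size. One such cover is {B, D}.

2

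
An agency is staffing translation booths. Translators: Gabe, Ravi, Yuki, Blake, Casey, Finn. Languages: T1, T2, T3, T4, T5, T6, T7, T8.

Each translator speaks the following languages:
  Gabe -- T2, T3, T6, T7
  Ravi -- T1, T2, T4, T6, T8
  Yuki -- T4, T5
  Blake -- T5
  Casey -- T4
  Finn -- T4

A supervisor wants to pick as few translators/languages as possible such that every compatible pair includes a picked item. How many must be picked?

A maximum matching has 4 edges (e.g. Gabe–T7, Ravi–T6, Yuki–T4, Blake–T5).
By König's theorem the minimum vertex cover has the same size. One such cover is {Gabe, Ravi, T4, T5}.

4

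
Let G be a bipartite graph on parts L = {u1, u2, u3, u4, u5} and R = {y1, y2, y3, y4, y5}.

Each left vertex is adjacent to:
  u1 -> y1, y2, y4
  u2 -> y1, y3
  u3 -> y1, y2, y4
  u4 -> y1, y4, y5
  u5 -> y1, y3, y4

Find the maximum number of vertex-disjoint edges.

5

For example, pair u1–y4, u2–y1, u3–y2, u4–y5, u5–y3.
All 5 left vertices are matched, so no larger matching exists.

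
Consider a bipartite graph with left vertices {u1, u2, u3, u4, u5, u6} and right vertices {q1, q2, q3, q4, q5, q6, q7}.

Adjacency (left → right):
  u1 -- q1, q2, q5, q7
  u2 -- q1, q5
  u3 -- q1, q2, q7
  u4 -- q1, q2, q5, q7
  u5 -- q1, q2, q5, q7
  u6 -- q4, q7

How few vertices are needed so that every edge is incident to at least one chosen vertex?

5

{u6, q1, q2, q5, q7} is a vertex cover of size 5: every edge has an endpoint in this set.
No smaller cover exists because u1–q5, u2–q1, u3–q7, u4–q2, u6–q4 is a matching of size 5, and a cover must include an endpoint of each of these disjoint edges (König's theorem).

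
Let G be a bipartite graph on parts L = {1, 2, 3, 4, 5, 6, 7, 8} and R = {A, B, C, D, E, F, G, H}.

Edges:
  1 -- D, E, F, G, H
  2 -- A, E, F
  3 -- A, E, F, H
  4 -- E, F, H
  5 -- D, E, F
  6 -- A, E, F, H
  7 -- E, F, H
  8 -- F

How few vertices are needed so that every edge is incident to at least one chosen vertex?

A maximum matching has 6 edges (e.g. 1–G, 2–A, 3–E, 4–F, 5–D, 6–H).
By König's theorem the minimum vertex cover has the same size. One such cover is {1, 5, A, E, F, H}.

6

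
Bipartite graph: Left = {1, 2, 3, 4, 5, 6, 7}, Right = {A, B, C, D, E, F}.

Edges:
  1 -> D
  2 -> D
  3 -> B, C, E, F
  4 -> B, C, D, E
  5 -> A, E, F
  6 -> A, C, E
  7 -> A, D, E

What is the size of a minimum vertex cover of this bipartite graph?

A maximum matching has 6 edges (e.g. 1–D, 3–F, 4–B, 5–A, 6–C, 7–E).
By König's theorem the minimum vertex cover has the same size. One such cover is {3, 4, 5, 6, 7, D}.

6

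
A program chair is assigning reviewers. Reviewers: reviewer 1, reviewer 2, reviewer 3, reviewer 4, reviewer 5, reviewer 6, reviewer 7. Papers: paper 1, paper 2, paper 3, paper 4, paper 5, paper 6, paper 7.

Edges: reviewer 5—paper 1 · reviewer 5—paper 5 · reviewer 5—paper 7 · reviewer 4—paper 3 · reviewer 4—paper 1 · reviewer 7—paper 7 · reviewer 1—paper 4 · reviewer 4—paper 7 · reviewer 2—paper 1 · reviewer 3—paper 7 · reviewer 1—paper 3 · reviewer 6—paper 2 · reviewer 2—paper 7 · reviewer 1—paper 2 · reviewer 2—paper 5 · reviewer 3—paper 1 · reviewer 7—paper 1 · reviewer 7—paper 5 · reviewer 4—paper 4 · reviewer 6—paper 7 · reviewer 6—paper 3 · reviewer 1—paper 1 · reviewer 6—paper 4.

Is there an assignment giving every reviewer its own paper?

No

The set {reviewer 2, reviewer 3, reviewer 5, reviewer 7} has only 3 neighbours ({paper 1, paper 5, paper 7}), so by Hall's theorem at most 6 of the 7 reviewers can be matched.
Hence no matching covers every reviewer.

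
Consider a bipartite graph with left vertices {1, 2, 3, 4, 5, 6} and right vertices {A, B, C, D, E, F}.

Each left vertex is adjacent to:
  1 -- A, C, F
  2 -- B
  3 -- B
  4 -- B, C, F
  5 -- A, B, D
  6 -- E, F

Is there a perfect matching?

The set {2, 3} has only 1 neighbour ({B}), so by Hall's theorem at most 5 of the 6 left vertices can be matched.
Hence no matching covers every left vertex.

No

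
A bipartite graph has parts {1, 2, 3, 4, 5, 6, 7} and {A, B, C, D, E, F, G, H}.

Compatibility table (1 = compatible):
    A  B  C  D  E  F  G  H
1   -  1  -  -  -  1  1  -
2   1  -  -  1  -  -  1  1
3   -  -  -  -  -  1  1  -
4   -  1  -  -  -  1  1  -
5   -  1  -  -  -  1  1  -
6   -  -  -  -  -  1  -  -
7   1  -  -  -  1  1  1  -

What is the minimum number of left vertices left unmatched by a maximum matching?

2

For example, pair 1-F, 2-D, 3-G, 4-B, 7-E.
The set {1, 3, 4, 5, 6} has only 3 neighbours ({B, F, G}), so by Hall's theorem at most 5 of the 7 left vertices can be matched.
That matches 5 of the 7, leaving 2 unmatched; no matching can do better.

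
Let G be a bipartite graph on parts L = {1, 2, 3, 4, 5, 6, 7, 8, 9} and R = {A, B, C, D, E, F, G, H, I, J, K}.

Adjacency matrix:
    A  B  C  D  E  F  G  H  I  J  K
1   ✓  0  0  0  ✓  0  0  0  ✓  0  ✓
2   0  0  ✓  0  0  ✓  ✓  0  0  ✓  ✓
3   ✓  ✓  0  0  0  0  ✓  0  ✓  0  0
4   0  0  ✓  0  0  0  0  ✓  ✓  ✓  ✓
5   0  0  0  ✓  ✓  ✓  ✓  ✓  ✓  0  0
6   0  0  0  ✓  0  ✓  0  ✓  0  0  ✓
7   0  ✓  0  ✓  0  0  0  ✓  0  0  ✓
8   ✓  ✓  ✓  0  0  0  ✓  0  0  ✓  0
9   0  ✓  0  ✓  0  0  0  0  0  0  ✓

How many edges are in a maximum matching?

9

One maximum matching: 1–E, 2–J, 3–I, 4–K, 5–G, 6–F, 7–D, 8–A, 9–B.
This saturates every left vertex, so 9 is the maximum.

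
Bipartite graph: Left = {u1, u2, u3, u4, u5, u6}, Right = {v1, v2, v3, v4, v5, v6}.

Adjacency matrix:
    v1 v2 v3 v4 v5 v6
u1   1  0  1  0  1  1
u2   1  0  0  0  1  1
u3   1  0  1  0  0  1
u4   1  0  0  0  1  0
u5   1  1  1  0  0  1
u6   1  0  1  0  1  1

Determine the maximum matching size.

For example, pair u1-v5, u2-v6, u3-v3, u4-v1, u5-v2.
The set {u1, u2, u3, u4, u6} has only 4 neighbours ({v1, v3, v5, v6}), so by Hall's theorem at most 5 of the 6 left vertices can be matched.

5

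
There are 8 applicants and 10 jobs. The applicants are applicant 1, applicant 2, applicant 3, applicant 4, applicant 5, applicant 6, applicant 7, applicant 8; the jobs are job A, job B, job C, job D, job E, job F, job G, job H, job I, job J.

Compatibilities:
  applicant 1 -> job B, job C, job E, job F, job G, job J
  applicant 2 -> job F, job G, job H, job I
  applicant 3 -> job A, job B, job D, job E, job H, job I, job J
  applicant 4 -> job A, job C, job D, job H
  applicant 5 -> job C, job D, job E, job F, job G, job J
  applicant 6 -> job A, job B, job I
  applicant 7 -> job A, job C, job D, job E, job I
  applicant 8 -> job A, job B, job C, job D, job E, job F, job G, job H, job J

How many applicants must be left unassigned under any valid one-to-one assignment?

0

One maximum matching: applicant 1-job B, applicant 2-job G, applicant 3-job D, applicant 4-job H, applicant 5-job F, applicant 6-job A, applicant 7-job I, applicant 8-job J.
This saturates every applicant, so 8 is the maximum.
That matches 8 of the 8, leaving 0 unmatched; no matching can do better.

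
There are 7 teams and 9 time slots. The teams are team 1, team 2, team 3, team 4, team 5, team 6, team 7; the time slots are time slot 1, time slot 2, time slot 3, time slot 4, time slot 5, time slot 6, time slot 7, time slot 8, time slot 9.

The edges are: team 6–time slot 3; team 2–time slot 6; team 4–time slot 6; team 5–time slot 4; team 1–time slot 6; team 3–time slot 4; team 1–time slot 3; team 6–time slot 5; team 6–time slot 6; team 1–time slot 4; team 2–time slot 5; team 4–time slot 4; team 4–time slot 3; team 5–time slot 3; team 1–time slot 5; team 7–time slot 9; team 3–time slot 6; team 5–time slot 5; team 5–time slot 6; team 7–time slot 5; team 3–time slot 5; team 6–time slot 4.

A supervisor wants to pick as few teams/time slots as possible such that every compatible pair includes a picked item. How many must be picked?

5

The 5 edges team 1–time slot 3, team 2–time slot 6, team 3–time slot 5, team 4–time slot 4, team 7–time slot 9 form a matching, so any vertex cover needs at least 5 vertices (one per matched edge).
Conversely {team 7, time slot 3, time slot 4, time slot 5, time slot 6} meets every edge and has exactly 5 vertices, so 5 is optimal.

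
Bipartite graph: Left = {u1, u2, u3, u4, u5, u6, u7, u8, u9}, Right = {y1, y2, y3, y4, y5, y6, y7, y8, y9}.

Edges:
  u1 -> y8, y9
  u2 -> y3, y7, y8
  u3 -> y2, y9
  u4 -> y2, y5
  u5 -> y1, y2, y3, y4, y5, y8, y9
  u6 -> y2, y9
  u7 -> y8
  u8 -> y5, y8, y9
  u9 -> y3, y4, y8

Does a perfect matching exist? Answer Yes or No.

No

The set {u1, u3, u4, u6, u7, u8} has only 4 neighbours ({y2, y5, y8, y9}), so by Hall's theorem at most 7 of the 9 left vertices can be matched.
Hence no matching covers every left vertex.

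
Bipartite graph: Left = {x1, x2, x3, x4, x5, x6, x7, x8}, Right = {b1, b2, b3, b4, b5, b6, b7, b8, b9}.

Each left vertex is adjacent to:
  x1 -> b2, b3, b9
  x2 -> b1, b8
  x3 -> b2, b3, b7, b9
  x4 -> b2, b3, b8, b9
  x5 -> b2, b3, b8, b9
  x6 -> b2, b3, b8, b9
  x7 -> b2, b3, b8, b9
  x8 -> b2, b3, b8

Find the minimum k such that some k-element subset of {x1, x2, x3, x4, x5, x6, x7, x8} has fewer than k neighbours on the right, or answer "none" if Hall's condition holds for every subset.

5

Take S = {x1, x4, x5, x6, x7}. Its neighbourhood is {b2, b3, b8, b9}, so |N(S)| = 4 < |S| = 5.
Every subset of size less than 5 has at least as many neighbours as members, so 5 is the minimum.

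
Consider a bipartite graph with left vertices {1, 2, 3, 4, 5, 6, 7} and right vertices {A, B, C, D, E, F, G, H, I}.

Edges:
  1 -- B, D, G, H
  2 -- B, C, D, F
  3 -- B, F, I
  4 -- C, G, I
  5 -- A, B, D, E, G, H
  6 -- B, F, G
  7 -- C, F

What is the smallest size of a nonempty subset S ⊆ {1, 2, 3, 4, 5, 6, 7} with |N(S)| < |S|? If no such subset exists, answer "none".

none

A matching saturating every left vertex exists, for instance 1→D, 2→C, 3→B, 4→I, 5→A, 6→G, 7→F.
By Hall's marriage theorem, this means |N(S)| ≥ |S| for every subset S, so no violating subset exists.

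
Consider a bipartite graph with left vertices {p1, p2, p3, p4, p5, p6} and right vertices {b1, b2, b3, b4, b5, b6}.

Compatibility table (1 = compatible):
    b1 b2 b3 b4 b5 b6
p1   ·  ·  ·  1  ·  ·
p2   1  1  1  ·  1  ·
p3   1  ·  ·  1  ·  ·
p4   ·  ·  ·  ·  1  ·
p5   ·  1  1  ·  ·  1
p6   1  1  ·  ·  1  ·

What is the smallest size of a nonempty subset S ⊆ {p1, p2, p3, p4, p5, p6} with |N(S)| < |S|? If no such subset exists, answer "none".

none

A matching saturating every left vertex exists, for instance p1→b4, p2→b3, p3→b1, p4→b5, p5→b6, p6→b2.
By Hall's marriage theorem, this means |N(S)| ≥ |S| for every subset S, so no violating subset exists.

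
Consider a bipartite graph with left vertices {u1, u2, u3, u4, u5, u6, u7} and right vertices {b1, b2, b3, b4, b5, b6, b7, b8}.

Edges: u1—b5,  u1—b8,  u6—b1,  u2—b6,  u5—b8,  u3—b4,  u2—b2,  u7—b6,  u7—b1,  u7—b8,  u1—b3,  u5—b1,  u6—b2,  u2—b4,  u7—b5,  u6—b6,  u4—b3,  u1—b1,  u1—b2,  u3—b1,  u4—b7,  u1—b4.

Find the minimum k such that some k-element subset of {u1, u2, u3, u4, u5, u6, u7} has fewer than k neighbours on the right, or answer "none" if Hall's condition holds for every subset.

A matching saturating every left vertex exists, for instance u1→b1, u2→b6, u3→b4, u4→b3, u5→b8, u6→b2, u7→b5.
By Hall's marriage theorem, this means |N(S)| ≥ |S| for every subset S, so no violating subset exists.

none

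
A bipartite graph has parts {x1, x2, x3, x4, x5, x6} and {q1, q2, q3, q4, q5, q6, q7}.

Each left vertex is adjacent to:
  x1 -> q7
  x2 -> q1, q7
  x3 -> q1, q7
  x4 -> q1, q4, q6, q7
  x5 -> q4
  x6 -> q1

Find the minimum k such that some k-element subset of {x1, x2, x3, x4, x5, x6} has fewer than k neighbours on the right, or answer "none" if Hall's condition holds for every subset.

3

Take S = {x1, x2, x3}. Its neighbourhood is {q1, q7}, so |N(S)| = 2 < |S| = 3.
Every subset of size less than 3 has at least as many neighbours as members, so 3 is the minimum.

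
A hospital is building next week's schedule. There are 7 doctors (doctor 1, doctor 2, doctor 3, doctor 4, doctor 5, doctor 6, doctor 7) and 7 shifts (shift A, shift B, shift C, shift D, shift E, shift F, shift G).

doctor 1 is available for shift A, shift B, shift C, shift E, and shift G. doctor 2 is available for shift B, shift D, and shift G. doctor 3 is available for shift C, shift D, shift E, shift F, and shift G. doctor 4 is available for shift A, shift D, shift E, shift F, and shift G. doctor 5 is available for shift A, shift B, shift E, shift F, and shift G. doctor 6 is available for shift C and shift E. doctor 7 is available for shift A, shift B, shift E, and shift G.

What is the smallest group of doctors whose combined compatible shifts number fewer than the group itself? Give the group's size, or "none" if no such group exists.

none

A matching saturating every doctor exists, for instance doctor 1→shift C, doctor 2→shift B, doctor 3→shift D, doctor 4→shift F, doctor 5→shift A, doctor 6→shift E, doctor 7→shift G.
By Hall's marriage theorem, this means |N(S)| ≥ |S| for every subset S, so no violating subset exists.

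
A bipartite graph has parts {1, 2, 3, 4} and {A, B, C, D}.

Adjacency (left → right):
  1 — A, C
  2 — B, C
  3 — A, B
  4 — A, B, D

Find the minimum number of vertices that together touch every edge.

A maximum matching has 4 edges (e.g. 1–A, 2–C, 3–B, 4–D).
By König's theorem the minimum vertex cover has the same size. One such cover is {1, 2, 3, 4}.

4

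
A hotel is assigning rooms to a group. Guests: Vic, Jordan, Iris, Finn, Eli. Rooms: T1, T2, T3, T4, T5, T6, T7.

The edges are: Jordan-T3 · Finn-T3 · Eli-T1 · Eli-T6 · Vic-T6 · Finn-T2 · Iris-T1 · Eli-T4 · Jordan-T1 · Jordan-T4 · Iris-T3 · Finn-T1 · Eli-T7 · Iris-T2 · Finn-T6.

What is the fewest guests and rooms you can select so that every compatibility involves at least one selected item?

5

A maximum matching has 5 edges (e.g. Vic–T6, Jordan–T4, Iris–T1, Finn–T2, Eli–T7).
By König's theorem the minimum vertex cover has the same size. One such cover is {Vic, Jordan, Iris, Finn, Eli}.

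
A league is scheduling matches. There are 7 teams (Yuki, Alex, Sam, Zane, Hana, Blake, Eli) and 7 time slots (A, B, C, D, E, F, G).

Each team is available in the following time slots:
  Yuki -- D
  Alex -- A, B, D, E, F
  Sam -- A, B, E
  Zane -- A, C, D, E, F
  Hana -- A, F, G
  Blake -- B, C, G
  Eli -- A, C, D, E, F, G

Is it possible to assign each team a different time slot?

A valid assignment of size 7: Yuki-D, Alex-E, Sam-B, Zane-A, Hana-F, Blake-C, Eli-G.
Every team is matched, so this is a perfect matching.

Yes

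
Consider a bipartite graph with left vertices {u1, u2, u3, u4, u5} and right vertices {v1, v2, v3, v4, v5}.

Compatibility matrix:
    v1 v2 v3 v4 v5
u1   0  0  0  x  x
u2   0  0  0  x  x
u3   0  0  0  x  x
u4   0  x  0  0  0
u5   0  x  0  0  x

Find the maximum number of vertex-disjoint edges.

For example, pair u1–v5, u2–v4, u4–v2.
The set {u1, u2, u3, u4, u5} has only 3 neighbours ({v2, v4, v5}), so by Hall's theorem at most 3 of the 5 left vertices can be matched.

3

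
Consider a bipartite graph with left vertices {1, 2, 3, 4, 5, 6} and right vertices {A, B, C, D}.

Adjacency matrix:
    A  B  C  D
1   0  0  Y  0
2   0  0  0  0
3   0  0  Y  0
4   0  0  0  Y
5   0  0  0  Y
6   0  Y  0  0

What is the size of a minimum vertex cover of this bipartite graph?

3

{6, C, D} is a vertex cover of size 3: every edge has an endpoint in this set.
No smaller cover exists because 1–C, 4–D, 6–B is a matching of size 3, and a cover must include an endpoint of each of these disjoint edges (König's theorem).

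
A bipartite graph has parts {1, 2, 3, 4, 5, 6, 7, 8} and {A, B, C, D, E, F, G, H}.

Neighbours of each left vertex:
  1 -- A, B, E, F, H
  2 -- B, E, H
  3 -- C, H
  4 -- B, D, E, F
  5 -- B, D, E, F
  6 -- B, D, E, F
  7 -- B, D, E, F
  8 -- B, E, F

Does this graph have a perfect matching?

The set {4, 5, 6, 7, 8} has only 4 neighbours ({B, D, E, F}), so by Hall's theorem at most 7 of the 8 left vertices can be matched.
Hence no matching covers every left vertex.

No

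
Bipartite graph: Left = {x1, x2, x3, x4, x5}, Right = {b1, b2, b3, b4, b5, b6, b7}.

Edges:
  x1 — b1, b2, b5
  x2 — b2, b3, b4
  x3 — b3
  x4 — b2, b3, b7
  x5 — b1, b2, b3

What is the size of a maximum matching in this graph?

For example, pair x1–b5, x2–b4, x3–b3, x4–b7, x5–b2.
All 5 left vertices are matched, so no larger matching exists.

5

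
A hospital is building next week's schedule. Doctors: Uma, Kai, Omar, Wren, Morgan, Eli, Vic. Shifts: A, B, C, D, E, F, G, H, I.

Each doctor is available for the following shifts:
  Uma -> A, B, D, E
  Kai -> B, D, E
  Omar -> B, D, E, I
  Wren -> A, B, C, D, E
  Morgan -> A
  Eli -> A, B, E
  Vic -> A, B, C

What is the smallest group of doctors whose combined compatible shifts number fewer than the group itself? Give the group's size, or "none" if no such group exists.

6

Take S = {Uma, Kai, Wren, Morgan, Eli, Vic}. Its neighbourhood is {A, B, C, D, E}, so |N(S)| = 5 < |S| = 6.
Every subset of size less than 6 has at least as many neighbours as members, so 6 is the minimum.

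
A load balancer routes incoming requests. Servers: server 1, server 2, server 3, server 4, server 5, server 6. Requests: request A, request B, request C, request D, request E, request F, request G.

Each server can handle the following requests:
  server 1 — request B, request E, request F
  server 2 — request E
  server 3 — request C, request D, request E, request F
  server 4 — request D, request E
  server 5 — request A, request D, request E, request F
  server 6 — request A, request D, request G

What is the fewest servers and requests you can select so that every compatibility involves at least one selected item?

{server 1, server 2, server 3, server 4, server 5, server 6} is a vertex cover of size 6: every edge has an endpoint in this set.
No smaller cover exists because server 1–request B, server 2–request E, server 3–request C, server 4–request D, server 5–request F, server 6–request G is a matching of size 6, and a cover must include an endpoint of each of these disjoint edges (König's theorem).

6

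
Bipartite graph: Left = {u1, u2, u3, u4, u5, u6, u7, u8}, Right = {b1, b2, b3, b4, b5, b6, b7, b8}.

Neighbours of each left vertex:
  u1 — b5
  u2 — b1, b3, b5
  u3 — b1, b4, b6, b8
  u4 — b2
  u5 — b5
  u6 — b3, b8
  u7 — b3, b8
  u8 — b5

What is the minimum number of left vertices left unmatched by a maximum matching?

2

A valid assignment of size 6: u1→b5, u2→b1, u3→b6, u4→b2, u6→b8, u7→b3.
The set {u1, u5, u8} has only 1 neighbour ({b5}), so by Hall's theorem at most 6 of the 8 left vertices can be matched.
That matches 6 of the 8, leaving 2 unmatched; no matching can do better.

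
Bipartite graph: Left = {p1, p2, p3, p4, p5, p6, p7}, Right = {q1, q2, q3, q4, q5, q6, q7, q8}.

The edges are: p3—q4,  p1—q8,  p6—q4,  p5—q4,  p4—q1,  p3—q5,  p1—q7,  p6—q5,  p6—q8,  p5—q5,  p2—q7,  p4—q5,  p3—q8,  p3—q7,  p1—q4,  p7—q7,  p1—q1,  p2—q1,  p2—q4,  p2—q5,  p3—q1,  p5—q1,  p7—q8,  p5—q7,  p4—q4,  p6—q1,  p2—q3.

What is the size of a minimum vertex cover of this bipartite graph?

The 6 edges p1–q4, p2–q3, p3–q1, p4–q5, p5–q7, p6–q8 form a matching, so any vertex cover needs at least 6 vertices (one per matched edge).
Conversely {p2, q1, q4, q5, q7, q8} meets every edge and has exactly 6 vertices, so 6 is optimal.

6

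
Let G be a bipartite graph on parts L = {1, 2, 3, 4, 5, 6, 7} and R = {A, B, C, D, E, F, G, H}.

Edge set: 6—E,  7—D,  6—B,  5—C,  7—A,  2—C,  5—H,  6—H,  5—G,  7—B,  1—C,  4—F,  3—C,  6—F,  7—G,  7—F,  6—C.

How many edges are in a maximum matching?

5

For example, pair 1–C, 4–F, 5–H, 6–E, 7–G.
The set {1, 2, 3} has only 1 neighbour ({C}), so by Hall's theorem at most 5 of the 7 left vertices can be matched.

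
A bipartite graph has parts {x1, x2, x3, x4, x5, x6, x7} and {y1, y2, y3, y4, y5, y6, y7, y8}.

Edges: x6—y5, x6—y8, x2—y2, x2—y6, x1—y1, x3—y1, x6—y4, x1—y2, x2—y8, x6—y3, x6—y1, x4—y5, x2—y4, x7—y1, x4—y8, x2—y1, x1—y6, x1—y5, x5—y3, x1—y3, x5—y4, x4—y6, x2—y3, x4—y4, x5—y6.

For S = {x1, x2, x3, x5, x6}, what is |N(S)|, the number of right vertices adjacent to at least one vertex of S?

The union of neighbours of {x1, x2, x3, x5, x6} is {y1, y2, y3, y4, y5, y6, y8}, which has 7 elements.
Since |N(S)| = 7 ≥ |S| = 5, Hall's condition holds for this subset.

7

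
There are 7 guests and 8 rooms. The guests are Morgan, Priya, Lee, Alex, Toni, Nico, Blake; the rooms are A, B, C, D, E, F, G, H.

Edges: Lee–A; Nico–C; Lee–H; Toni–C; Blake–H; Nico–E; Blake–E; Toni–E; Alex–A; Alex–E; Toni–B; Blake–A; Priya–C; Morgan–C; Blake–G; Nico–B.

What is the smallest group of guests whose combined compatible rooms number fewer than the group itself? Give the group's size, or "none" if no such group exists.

Take S = {Morgan, Priya}. Its neighbourhood is {C}, so |N(S)| = 1 < |S| = 2.
No single vertex violates Hall's condition since each has at least one neighbour, so 2 is the minimum.

2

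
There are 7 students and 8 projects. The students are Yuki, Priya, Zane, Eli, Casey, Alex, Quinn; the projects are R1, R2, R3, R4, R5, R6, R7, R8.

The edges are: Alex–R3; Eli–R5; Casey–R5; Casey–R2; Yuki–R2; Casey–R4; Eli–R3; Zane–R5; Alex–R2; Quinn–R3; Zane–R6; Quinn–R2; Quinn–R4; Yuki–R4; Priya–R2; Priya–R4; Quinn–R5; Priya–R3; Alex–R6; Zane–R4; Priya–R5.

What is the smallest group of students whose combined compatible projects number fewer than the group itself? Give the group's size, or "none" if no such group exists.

Take S = {Yuki, Priya, Eli, Casey, Quinn}. Its neighbourhood is {R2, R3, R4, R5}, so |N(S)| = 4 < |S| = 5.
Every subset of size less than 5 has at least as many neighbours as members, so 5 is the minimum.

5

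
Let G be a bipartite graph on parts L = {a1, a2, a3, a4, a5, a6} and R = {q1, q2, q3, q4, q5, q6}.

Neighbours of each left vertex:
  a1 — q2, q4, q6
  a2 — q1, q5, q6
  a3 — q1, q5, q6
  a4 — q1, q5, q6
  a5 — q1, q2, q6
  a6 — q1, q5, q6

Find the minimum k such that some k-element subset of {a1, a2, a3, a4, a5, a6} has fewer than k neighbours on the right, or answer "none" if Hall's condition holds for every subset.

Take S = {a2, a3, a4, a6}. Its neighbourhood is {q1, q5, q6}, so |N(S)| = 3 < |S| = 4.
Every subset of size less than 4 has at least as many neighbours as members, so 4 is the minimum.

4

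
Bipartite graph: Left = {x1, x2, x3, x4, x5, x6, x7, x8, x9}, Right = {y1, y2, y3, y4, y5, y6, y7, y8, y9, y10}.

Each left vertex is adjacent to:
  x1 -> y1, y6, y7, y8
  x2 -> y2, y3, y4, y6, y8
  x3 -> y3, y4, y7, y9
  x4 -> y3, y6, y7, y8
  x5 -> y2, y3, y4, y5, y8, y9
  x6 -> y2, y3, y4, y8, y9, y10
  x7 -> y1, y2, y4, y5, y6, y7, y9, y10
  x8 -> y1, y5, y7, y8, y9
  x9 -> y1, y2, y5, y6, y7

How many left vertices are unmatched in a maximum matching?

A valid assignment of size 9: x1-y1, x2-y2, x3-y3, x4-y8, x5-y4, x6-y10, x7-y6, x8-y9, x9-y7.
All 9 left vertices are matched, so no larger matching exists.
That matches 9 of the 9, leaving 0 unmatched; no matching can do better.

0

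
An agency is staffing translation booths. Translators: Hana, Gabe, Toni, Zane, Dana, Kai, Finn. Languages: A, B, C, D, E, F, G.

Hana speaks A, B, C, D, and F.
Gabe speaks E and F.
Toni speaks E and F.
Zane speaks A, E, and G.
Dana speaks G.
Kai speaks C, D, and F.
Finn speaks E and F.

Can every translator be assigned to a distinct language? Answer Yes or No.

The set {Gabe, Toni, Finn} has only 2 neighbours ({E, F}), so by Hall's theorem at most 6 of the 7 translators can be matched.
Hence no matching covers every translator.

No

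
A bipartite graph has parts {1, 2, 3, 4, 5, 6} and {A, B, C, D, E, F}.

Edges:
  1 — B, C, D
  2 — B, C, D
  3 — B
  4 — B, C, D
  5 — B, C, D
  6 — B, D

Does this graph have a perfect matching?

The set {1, 2, 3, 4, 5, 6} has only 3 neighbours ({B, C, D}), so by Hall's theorem at most 3 of the 6 left vertices can be matched.
Hence no matching covers every left vertex.

No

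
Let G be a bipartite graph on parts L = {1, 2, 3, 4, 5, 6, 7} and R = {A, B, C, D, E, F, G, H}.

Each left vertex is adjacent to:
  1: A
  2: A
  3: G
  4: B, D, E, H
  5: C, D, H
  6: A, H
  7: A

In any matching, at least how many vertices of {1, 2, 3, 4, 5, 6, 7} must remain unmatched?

One maximum matching: 1–A, 3–G, 4–B, 5–C, 6–H.
The set {1, 2, 7} has only 1 neighbour ({A}), so by Hall's theorem at most 5 of the 7 left vertices can be matched.
That matches 5 of the 7, leaving 2 unmatched; no matching can do better.

2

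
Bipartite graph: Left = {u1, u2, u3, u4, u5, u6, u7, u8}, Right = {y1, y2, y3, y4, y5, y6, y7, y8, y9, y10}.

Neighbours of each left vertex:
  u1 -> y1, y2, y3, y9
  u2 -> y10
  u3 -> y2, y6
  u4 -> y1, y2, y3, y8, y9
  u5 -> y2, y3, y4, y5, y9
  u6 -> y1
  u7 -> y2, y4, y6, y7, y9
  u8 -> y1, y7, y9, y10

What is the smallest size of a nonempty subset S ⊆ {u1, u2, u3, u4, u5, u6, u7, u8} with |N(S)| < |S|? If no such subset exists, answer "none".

none

A matching saturating every left vertex exists, for instance u1→y3, u2→y10, u3→y2, u4→y9, u5→y4, u6→y1, u7→y6, u8→y7.
By Hall's marriage theorem, this means |N(S)| ≥ |S| for every subset S, so no violating subset exists.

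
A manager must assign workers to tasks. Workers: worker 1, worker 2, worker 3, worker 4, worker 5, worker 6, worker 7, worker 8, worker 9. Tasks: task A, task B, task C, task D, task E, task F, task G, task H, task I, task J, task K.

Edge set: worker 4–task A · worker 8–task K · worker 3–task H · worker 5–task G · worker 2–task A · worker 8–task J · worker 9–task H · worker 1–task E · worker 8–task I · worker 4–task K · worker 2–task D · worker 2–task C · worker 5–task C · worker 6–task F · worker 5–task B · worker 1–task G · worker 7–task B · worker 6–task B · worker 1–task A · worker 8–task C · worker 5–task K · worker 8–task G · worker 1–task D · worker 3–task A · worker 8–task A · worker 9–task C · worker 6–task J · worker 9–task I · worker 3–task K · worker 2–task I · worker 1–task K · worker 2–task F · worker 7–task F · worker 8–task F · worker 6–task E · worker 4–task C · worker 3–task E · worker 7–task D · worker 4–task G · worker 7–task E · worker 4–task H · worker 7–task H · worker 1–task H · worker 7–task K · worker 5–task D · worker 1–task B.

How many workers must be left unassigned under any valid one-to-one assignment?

0

For example, pair worker 1-task G, worker 2-task F, worker 3-task E, worker 4-task C, worker 5-task K, worker 6-task J, worker 7-task D, worker 8-task A, worker 9-task I.
All 9 workers are matched, so no larger matching exists.
That matches 9 of the 9, leaving 0 unmatched; no matching can do better.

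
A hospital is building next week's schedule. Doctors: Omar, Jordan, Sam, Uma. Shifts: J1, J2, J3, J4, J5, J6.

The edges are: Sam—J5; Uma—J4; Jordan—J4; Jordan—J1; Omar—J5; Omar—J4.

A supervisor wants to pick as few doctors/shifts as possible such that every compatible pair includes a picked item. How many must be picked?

3

A maximum matching has 3 edges (e.g. Omar–J4, Jordan–J1, Sam–J5).
By König's theorem the minimum vertex cover has the same size. One such cover is {Jordan, J4, J5}.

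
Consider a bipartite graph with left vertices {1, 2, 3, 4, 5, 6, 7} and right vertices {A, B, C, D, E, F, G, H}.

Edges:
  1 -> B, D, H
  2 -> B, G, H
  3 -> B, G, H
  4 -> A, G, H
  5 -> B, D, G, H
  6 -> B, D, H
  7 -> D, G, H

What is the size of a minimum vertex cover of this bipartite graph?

{4, B, D, G, H} is a vertex cover of size 5: every edge has an endpoint in this set.
No smaller cover exists because 1–D, 2–G, 3–H, 4–A, 5–B is a matching of size 5, and a cover must include an endpoint of each of these disjoint edges (König's theorem).

5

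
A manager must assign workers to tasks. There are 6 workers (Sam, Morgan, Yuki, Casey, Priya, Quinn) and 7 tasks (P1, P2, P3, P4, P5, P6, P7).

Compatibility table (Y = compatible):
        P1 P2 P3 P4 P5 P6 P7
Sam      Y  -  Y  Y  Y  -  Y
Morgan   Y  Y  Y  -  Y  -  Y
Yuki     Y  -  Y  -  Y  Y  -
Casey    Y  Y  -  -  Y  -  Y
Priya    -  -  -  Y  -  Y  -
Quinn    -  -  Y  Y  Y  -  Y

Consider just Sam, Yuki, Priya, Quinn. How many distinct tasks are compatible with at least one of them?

6

The union of neighbours of {Sam, Yuki, Priya, Quinn} is {P1, P3, P4, P5, P6, P7}, which has 6 elements.
Since |N(S)| = 6 ≥ |S| = 4, Hall's condition holds for this subset.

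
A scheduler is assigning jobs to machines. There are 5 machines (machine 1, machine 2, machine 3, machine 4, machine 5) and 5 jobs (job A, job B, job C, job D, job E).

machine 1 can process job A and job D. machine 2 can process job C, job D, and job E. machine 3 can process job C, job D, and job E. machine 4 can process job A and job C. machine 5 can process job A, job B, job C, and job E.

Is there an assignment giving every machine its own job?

Yes

A valid assignment of size 5: machine 1-job D, machine 2-job C, machine 3-job E, machine 4-job A, machine 5-job B.
All 5 machines are covered.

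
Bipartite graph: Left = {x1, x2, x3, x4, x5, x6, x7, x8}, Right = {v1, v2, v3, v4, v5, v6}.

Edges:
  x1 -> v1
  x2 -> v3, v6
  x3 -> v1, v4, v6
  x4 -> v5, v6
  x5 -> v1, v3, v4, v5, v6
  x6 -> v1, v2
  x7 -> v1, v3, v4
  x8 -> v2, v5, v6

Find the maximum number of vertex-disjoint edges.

For example, pair x1→v1, x2→v6, x3→v4, x4→v5, x5→v3, x6→v2.
The set {x1, x2, x3, x4, x5, x6, x7, x8} has only 6 neighbours ({v1, v2, v3, v4, v5, v6}), so by Hall's theorem at most 6 of the 8 left vertices can be matched.

6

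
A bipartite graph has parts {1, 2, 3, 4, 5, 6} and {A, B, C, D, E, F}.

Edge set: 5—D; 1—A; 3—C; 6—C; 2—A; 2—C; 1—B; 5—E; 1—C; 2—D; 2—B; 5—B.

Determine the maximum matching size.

4

One maximum matching: 1→A, 2→D, 3→C, 5→B.
The set {3, 4, 6} has only 1 neighbour ({C}), so by Hall's theorem at most 4 of the 6 left vertices can be matched.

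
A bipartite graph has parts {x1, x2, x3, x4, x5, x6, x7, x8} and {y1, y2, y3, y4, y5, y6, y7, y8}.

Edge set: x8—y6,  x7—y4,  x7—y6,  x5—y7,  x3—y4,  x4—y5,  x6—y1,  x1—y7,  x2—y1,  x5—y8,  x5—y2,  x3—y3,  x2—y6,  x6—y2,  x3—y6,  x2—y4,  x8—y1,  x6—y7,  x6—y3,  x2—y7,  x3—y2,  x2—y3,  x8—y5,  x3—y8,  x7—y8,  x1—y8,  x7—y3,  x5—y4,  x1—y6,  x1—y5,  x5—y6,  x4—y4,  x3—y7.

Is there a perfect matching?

For example, pair x1–y7, x2–y6, x3–y2, x4–y5, x5–y4, x6–y3, x7–y8, x8–y1.
Every left vertex is matched, so this is a perfect matching.

Yes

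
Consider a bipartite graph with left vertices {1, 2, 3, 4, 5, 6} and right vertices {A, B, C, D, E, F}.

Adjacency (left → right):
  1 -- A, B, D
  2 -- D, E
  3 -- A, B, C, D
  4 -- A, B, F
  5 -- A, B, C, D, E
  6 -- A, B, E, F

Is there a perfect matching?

For example, pair 1→D, 2→E, 3→C, 4→F, 5→A, 6→B.
Every left vertex is matched, so this is a perfect matching.

Yes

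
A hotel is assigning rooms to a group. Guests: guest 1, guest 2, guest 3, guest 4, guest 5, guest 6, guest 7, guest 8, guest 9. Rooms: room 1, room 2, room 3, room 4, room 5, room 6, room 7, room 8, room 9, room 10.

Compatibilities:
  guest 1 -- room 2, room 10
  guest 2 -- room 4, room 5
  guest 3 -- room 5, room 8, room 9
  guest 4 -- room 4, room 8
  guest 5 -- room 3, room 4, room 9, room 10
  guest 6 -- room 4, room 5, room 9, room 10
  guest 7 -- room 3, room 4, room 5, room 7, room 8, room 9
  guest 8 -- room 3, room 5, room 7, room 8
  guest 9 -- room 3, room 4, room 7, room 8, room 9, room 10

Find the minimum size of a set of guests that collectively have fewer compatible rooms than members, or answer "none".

Take S = {guest 2, guest 3, guest 4, guest 5, guest 6, guest 7, guest 8, guest 9}. Its neighbourhood is {room 3, room 4, room 5, room 7, room 8, room 9, room 10}, so |N(S)| = 7 < |S| = 8.
Every subset of size less than 8 has at least as many neighbours as members, so 8 is the minimum.

8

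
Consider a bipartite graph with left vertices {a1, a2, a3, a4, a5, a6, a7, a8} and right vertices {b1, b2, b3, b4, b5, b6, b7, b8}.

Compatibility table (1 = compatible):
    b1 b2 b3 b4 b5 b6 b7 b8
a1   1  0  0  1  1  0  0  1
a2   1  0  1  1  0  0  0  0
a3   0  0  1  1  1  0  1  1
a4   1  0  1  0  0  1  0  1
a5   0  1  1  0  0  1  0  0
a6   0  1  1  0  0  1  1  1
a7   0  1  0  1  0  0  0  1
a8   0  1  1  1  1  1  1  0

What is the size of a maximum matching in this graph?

8

One maximum matching: a1–b8, a2–b3, a3–b5, a4–b1, a5–b6, a6–b2, a7–b4, a8–b7.
This saturates every left vertex, so 8 is the maximum.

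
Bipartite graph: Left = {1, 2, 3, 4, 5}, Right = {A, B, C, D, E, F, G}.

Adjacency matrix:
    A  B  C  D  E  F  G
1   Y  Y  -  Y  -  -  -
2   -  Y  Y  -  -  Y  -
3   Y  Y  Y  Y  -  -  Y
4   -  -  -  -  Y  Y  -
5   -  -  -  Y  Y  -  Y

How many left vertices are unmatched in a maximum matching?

0

A valid assignment of size 5: 1–D, 2–B, 3–G, 4–F, 5–E.
All 5 left vertices are matched, so no larger matching exists.
That matches 5 of the 5, leaving 0 unmatched; no matching can do better.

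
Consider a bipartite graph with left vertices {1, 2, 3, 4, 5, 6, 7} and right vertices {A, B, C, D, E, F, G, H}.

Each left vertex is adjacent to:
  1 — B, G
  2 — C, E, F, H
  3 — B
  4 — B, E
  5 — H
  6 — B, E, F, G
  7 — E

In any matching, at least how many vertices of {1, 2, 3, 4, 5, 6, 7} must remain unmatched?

For example, pair 1→G, 2→C, 3→B, 4→E, 5→H, 6→F.
The set {3, 4, 7} has only 2 neighbours ({B, E}), so by Hall's theorem at most 6 of the 7 left vertices can be matched.
That matches 6 of the 7, leaving 1 unmatched; no matching can do better.

1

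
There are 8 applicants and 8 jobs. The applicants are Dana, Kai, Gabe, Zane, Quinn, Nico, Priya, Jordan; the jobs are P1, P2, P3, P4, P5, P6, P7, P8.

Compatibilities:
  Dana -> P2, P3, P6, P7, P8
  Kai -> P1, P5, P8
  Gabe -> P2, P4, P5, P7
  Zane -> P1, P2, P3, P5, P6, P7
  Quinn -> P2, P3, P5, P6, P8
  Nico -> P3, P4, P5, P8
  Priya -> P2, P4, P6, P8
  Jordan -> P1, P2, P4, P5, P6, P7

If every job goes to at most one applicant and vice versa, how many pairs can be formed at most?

A valid assignment of size 8: Dana–P7, Kai–P5, Gabe–P4, Zane–P3, Quinn–P2, Nico–P8, Priya–P6, Jordan–P1.
This saturates every applicant, so 8 is the maximum.

8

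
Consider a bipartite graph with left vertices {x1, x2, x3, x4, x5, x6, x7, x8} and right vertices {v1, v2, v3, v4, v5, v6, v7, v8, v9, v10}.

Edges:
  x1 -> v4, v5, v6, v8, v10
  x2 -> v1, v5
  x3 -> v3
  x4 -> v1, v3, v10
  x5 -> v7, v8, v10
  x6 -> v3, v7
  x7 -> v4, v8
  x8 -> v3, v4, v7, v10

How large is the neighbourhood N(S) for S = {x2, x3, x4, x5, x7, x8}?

7

The union of neighbours of {x2, x3, x4, x5, x7, x8} is {v1, v3, v4, v5, v7, v8, v10}, which has 7 elements.
Since |N(S)| = 7 ≥ |S| = 6, Hall's condition holds for this subset.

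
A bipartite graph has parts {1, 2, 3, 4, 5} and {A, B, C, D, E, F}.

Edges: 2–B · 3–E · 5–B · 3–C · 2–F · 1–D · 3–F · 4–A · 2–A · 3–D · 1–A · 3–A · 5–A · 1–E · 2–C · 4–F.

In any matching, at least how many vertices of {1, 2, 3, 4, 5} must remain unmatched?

A valid assignment of size 5: 1–D, 2–F, 3–E, 4–A, 5–B.
All 5 left vertices are matched, so no larger matching exists.
That matches 5 of the 5, leaving 0 unmatched; no matching can do better.

0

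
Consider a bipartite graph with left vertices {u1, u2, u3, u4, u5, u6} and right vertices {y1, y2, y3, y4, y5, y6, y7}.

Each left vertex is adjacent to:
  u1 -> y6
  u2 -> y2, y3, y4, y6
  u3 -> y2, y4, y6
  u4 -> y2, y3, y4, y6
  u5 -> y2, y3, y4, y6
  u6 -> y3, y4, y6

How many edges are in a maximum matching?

For example, pair u1-y6, u2-y2, u3-y4, u4-y3.
The set {u1, u2, u3, u4, u5, u6} has only 4 neighbours ({y2, y3, y4, y6}), so by Hall's theorem at most 4 of the 6 left vertices can be matched.

4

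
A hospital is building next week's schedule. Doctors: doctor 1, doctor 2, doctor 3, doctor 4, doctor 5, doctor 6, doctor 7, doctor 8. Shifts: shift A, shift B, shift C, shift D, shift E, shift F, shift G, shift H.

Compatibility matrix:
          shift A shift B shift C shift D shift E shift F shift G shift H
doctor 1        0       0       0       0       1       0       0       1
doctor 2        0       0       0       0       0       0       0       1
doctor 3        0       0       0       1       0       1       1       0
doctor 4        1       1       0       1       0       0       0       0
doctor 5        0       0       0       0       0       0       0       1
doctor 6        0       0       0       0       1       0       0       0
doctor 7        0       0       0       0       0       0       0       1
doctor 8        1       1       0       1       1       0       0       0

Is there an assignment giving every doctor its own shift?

No

The set {doctor 1, doctor 2, doctor 5, doctor 6, doctor 7} has only 2 neighbours ({shift E, shift H}), so by Hall's theorem at most 5 of the 8 doctors can be matched.
Hence no matching covers every doctor.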